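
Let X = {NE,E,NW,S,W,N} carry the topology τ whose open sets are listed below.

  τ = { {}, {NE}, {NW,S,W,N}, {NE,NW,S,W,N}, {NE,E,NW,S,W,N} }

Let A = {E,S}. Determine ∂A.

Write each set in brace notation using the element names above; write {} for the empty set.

{E,NW,S,W,N}

opens ⊆ A: {}; union → int = {}
complement {NE,NW,W,N}; its interior {NE}; cl(A) = X∖{NE} = {E,NW,S,W,N}
boundary = {E,NW,S,W,N} ∖ {} = {E,NW,S,W,N}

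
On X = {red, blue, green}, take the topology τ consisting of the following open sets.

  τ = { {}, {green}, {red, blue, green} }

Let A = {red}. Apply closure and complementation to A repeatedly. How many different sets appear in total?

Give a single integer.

complement {blue, green}; its interior {green}; cl(A) = X∖{green} = {red, blue}
With k = closure, c = complement:
  1. A     = {red}
  2. kA    = {red, blue}
  3. cA    = {blue, green}
  4. ckA   = {green}
  5. kcA   = {red, blue, green}
  6. ckcA  = {}
k, c of each give nothing new

6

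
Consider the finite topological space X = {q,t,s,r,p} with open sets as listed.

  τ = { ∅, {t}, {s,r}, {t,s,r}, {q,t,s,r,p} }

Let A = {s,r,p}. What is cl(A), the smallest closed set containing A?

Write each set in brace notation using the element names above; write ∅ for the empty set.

{q,s,r,p}

X∖A={q,t}, int(X∖A)={t}, hence cl(A)={q,s,r,p}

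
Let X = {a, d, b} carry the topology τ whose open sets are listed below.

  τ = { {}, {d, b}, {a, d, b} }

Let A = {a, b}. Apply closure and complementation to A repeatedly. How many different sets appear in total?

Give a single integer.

4

closure: X∖int(X∖A) = X∖{} = {a, d, b}
Let k=closure and c=complement:
  1. A     = {a, b}
  2. kA    = {a, d, b}
  3. cA    = {d}
  4. ckA   = {}
— saturated at 4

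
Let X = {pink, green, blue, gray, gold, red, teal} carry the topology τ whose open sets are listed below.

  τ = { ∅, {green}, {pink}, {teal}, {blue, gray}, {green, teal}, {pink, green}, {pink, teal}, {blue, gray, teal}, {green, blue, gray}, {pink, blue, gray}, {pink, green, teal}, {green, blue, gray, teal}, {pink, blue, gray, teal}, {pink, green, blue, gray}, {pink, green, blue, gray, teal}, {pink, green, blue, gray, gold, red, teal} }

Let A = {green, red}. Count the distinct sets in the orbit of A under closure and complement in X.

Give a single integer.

6

X∖A={pink, blue, gray, gold, teal}, int(X∖A)={pink, blue, gray, teal}, hence cl(A)={green, gold, red}
Orbit (k=closure, c=complement):
  1. A     = {green, red}
  2. kA    = {green, gold, red}
  3. cA    = {pink, blue, gray, gold, teal}
  4. ckA   = {pink, blue, gray, teal}
  5. kcA   = {pink, blue, gray, gold, red, teal}
  6. ckcA  = {green}
(closed under both — stop)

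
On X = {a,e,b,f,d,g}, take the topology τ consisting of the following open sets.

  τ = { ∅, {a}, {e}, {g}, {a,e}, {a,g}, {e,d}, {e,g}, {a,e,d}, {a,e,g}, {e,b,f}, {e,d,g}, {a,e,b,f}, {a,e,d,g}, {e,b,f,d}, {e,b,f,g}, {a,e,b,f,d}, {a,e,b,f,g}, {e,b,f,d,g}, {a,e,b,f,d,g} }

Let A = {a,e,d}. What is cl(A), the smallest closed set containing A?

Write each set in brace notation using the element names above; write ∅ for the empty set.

complement {b,f,g}; its interior {g}; cl(A) = X∖{g} = {a,e,b,f,d}

{a,e,b,f,d}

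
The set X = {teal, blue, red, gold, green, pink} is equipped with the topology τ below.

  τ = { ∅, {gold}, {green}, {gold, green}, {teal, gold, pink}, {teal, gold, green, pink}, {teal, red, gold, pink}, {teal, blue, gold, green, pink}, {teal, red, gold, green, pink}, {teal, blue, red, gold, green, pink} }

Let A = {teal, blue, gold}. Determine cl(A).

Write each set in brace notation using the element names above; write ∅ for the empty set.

cl via duality: int({red, green, pink}) = {green}, so X∖{green} = {teal, blue, red, gold, pink}

{teal, blue, red, gold, pink}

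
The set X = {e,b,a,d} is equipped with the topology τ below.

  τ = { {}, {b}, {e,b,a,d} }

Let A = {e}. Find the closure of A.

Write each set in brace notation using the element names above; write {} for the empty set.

complement {b,a,d}; its interior {b}; cl(A) = X∖{b} = {e,a,d}

{e,a,d}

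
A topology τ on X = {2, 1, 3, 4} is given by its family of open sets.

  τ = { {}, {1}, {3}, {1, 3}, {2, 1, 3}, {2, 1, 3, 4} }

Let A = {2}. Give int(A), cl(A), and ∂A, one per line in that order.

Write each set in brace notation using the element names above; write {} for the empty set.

int(A) = {}
cl(A)  = {2, 4}
∂A     = {2, 4}

opens ⊆ A: {}; union → int = {}
complement {1, 3, 4}; its interior {1, 3}; cl(A) = X∖{1, 3} = {2, 4}
boundary = {2, 4} ∖ {} = {2, 4}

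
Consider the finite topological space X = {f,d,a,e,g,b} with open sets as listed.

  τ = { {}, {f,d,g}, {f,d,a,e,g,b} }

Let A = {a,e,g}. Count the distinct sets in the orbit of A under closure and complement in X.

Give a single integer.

cl via duality: int({f,d,b}) = {}, so X∖{} = {f,d,a,e,g,b}
Write k for closure, c for complement:
  1. A     = {a,e,g}
  2. kA    = {f,d,a,e,g,b}
  3. cA    = {f,d,b}
  4. ckA   = {}
applying k or c yields no new set

4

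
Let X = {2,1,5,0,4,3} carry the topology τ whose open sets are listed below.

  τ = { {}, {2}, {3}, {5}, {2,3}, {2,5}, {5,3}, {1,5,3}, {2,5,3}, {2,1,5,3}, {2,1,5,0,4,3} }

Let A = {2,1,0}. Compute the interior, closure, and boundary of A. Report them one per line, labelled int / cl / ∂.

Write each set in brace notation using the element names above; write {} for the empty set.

int(A) = {2}
cl(A)  = {2,1,0,4}
∂A     = {1,0,4}

open subsets of A: {}, {2}; so int(A) = {2}
closure: X∖int(X∖A) = X∖{5,3} = {2,1,0,4}
∂A = {2,1,0,4} minus {2} = {1,0,4}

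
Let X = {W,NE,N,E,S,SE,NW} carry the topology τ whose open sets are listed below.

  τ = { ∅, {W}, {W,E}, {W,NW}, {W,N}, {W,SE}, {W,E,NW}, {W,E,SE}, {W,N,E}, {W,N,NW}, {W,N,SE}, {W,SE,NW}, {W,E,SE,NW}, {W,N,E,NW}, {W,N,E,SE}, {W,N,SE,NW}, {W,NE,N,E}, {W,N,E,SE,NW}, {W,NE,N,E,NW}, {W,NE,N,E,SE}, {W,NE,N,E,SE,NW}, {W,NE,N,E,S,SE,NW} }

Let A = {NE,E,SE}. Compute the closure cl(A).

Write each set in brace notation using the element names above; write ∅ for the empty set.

X∖A={W,N,S,NW}, int(X∖A)={W,N,NW}, hence cl(A)={NE,E,S,SE}

{NE,E,S,SE}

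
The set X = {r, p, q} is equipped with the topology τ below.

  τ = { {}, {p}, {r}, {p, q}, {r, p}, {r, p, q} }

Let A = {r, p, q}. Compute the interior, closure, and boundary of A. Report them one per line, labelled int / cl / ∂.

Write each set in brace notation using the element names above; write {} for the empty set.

U open, U⊆A: {}, {r}, {p}, {r, p}, {p, q}, {r, p, q}. int(A) = ⋃ = {r, p, q}
X∖A={}, int(X∖A)={}, hence cl(A)={r, p, q}
∂A: remove int from cl → {}

int(A) = {r, p, q}
cl(A)  = {r, p, q}
∂A     = {}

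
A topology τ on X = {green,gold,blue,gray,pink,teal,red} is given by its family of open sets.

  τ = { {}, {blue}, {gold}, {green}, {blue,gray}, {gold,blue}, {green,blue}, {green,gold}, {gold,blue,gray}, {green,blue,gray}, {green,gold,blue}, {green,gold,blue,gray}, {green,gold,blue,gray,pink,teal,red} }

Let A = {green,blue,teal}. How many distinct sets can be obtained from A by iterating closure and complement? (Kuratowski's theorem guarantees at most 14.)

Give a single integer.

8

cl via duality: int({gold,gray,pink,red}) = {gold}, so X∖{gold} = {green,blue,gray,pink,teal,red}
Write k for closure, c for complement:
  1. A     = {green,blue,teal}
  2. kA    = {green,blue,gray,pink,teal,red}
  3. cA    = {gold,gray,pink,red}
  4. ckA   = {gold}
  5. kcA   = {gold,gray,pink,teal,red}
  6. kckA  = {gold,pink,teal,red}
  7. ckcA  = {green,blue}
  8. ckckA = {green,blue,gray}
applying k or c yields no new set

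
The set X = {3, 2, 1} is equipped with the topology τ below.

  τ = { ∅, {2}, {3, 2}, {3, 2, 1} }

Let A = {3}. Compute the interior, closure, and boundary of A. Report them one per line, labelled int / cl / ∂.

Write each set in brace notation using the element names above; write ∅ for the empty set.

interior: largest open inside A is ∅ (from ∅)
cl via duality: int({2, 1}) = {2}, so X∖{2} = {3, 1}
cl∖int = {3, 1}

int(A) = ∅
cl(A)  = {3, 1}
∂A     = {3, 1}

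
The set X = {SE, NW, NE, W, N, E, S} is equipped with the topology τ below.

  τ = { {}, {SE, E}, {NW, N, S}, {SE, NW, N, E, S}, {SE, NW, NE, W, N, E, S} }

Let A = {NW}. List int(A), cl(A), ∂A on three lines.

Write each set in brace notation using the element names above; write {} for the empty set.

open subsets of A: {}; so int(A) = {}
closure: X∖int(X∖A) = X∖{SE, E} = {NW, NE, W, N, S}
∂A = {NW, NE, W, N, S} minus {} = {NW, NE, W, N, S}

int(A) = {}
cl(A)  = {NW, NE, W, N, S}
∂A     = {NW, NE, W, N, S}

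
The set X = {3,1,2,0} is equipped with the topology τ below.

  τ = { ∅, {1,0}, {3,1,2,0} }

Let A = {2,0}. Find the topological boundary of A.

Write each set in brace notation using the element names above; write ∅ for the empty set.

U open, U⊆A: ∅. int(A) = ⋃ = ∅
X∖A={3,1}, int(X∖A)=∅, hence cl(A)={3,1,2,0}
∂A: remove int from cl → {3,1,2,0}

{3,1,2,0}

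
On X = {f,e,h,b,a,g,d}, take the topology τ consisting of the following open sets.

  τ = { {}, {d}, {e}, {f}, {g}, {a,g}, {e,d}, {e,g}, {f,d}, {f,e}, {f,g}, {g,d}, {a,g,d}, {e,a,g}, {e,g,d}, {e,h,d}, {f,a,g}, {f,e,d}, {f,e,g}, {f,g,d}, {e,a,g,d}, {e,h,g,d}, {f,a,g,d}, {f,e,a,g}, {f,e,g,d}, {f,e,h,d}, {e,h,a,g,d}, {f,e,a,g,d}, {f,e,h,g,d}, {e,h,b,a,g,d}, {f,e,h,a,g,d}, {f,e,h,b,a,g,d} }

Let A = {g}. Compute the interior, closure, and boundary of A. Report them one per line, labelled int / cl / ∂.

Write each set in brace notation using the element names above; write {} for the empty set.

int(A) = {g}
cl(A)  = {b,a,g}
∂A     = {b,a}

U open, U⊆A: {}, {g}. int(A) = ⋃ = {g}
X∖A={f,e,h,b,a,d}, int(X∖A)={f,e,h,d}, hence cl(A)={b,a,g}
∂A: remove int from cl → {b,a}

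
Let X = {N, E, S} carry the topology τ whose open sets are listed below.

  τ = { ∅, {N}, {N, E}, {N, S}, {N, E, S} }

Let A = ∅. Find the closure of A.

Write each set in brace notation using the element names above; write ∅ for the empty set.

∅

complement {N, E, S}; its interior {N, E, S}; cl(A) = X∖{N, E, S} = ∅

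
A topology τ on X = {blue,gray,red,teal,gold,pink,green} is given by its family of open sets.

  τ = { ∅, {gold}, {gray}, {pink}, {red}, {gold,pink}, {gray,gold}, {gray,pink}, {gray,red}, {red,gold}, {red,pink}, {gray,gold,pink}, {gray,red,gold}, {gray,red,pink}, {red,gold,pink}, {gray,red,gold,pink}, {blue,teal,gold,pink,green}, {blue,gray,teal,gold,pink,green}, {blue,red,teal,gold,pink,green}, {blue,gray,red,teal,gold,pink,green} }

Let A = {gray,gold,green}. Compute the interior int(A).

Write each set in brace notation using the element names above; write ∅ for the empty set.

{gray,gold}

U open, U⊆A: ∅, {gold}, {gray}, {gray,gold}. int(A) = ⋃ = {gray,gold}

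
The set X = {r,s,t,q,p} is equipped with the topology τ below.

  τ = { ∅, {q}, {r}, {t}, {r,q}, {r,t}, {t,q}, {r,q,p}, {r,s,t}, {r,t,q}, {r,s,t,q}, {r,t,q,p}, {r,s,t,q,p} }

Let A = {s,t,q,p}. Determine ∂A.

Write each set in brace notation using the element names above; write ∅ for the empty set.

{s,p}

opens ⊆ A: ∅, {t}, {q}, {t,q}; union → int = {t,q}
complement {r}; its interior {r}; cl(A) = X∖{r} = {s,t,q,p}
boundary = {s,t,q,p} ∖ {t,q} = {s,p}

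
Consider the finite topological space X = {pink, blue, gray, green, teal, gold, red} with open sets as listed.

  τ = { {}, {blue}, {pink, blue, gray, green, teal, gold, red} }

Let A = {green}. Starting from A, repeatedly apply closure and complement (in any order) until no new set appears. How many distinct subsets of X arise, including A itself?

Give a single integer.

6

closure: X∖int(X∖A) = X∖{blue} = {pink, gray, green, teal, gold, red}
Let k=closure and c=complement:
  1. A     = {green}
  2. kA    = {pink, gray, green, teal, gold, red}
  3. cA    = {pink, blue, gray, teal, gold, red}
  4. ckA   = {blue}
  5. kcA   = {pink, blue, gray, green, teal, gold, red}
  6. ckcA  = {}
— saturated at 6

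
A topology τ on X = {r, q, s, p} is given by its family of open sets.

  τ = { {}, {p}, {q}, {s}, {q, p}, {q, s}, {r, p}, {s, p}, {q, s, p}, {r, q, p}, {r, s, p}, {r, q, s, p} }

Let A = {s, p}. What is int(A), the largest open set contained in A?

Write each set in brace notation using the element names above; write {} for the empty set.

opens ⊆ A: {}, {s}, {p}, {s, p}; union → int = {s, p}

{s, p}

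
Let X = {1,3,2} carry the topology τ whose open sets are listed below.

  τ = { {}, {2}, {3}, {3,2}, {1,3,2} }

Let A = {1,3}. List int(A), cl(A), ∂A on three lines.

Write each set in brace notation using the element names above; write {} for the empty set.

int(A) = {3}
cl(A)  = {1,3}
∂A     = {1}

open subsets of A: {}, {3}; so int(A) = {3}
closure: X∖int(X∖A) = X∖{2} = {1,3}
∂A = {1,3} minus {3} = {1}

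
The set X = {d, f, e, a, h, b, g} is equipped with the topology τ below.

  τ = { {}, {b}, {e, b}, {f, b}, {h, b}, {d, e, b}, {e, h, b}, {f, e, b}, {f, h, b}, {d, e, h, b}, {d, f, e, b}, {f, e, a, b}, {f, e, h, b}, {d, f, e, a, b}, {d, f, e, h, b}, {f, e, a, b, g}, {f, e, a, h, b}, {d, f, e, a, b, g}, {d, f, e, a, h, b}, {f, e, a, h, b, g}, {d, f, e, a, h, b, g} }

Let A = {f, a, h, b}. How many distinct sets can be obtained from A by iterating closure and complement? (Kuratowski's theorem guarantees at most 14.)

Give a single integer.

cl via duality: int({d, e, g}) = {}, so X∖{} = {d, f, e, a, h, b, g}
Write k for closure, c for complement:
  1. A     = {f, a, h, b}
  2. kA    = {d, f, e, a, h, b, g}
  3. cA    = {d, e, g}
  4. ckA   = {}
  5. kcA   = {d, e, a, g}
  6. ckcA  = {f, h, b}
applying k or c yields no new set

6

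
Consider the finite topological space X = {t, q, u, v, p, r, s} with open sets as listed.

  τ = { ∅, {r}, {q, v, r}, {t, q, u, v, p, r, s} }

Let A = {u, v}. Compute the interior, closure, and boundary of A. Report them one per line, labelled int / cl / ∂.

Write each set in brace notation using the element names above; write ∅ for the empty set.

opens ⊆ A: ∅; union → int = ∅
complement {t, q, p, r, s}; its interior {r}; cl(A) = X∖{r} = {t, q, u, v, p, s}
boundary = {t, q, u, v, p, s} ∖ ∅ = {t, q, u, v, p, s}

int(A) = ∅
cl(A)  = {t, q, u, v, p, s}
∂A     = {t, q, u, v, p, s}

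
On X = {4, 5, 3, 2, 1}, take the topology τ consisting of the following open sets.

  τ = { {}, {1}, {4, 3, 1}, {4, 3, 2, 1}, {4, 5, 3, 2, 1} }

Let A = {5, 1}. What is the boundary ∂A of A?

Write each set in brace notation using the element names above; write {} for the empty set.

{4, 5, 3, 2}

U open, U⊆A: {}, {1}. int(A) = ⋃ = {1}
X∖A={4, 3, 2}, int(X∖A)={}, hence cl(A)={4, 5, 3, 2, 1}
∂A: remove int from cl → {4, 5, 3, 2}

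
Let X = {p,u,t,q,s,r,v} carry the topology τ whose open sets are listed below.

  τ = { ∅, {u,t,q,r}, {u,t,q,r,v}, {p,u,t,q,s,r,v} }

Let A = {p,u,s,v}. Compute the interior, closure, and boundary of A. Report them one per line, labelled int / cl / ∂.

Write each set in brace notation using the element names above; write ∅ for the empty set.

int(A) = ∅
cl(A)  = {p,u,t,q,s,r,v}
∂A     = {p,u,t,q,s,r,v}

open subsets of A: ∅; so int(A) = ∅
closure: X∖int(X∖A) = X∖∅ = {p,u,t,q,s,r,v}
∂A = {p,u,t,q,s,r,v} minus ∅ = {p,u,t,q,s,r,v}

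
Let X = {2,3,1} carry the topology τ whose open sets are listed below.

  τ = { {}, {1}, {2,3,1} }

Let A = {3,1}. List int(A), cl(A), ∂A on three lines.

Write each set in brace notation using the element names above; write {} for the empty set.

int(A) = {1}
cl(A)  = {2,3,1}
∂A     = {2,3}

opens ⊆ A: {}, {1}; union → int = {1}
complement {2}; its interior {}; cl(A) = X∖{} = {2,3,1}
boundary = {2,3,1} ∖ {1} = {2,3}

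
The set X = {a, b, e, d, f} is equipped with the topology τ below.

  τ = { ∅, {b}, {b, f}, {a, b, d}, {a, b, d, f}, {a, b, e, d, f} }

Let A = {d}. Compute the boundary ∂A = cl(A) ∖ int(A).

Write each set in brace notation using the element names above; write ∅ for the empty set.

{a, e, d}

opens ⊆ A: ∅; union → int = ∅
complement {a, b, e, f}; its interior {b, f}; cl(A) = X∖{b, f} = {a, e, d}
boundary = {a, e, d} ∖ ∅ = {a, e, d}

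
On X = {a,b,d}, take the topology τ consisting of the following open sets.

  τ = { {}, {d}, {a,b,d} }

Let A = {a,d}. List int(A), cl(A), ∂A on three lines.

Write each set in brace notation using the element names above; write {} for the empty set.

open subsets of A: {}, {d}; so int(A) = {d}
closure: X∖int(X∖A) = X∖{} = {a,b,d}
∂A = {a,b,d} minus {d} = {a,b}

int(A) = {d}
cl(A)  = {a,b,d}
∂A     = {a,b}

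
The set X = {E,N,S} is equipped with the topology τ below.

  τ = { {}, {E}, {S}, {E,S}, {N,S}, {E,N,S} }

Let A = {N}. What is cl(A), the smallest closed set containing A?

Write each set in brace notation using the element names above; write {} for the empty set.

{N}

cl via duality: int({E,S}) = {E,S}, so X∖{E,S} = {N}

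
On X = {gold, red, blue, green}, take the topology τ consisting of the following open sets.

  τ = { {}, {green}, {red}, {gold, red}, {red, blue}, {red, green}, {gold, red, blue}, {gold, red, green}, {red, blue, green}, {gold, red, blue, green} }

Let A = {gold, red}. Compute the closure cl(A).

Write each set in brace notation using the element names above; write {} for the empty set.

{gold, red, blue}

closure: X∖int(X∖A) = X∖{green} = {gold, red, blue}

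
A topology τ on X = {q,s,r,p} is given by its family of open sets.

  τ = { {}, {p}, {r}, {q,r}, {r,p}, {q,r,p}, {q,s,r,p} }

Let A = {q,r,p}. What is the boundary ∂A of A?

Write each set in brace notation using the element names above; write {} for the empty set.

open subsets of A: {}, {r}, {p}, {r,p}, {q,r}, {q,r,p}; so int(A) = {q,r,p}
closure: X∖int(X∖A) = X∖{} = {q,s,r,p}
∂A = {q,s,r,p} minus {q,r,p} = {s}

{s}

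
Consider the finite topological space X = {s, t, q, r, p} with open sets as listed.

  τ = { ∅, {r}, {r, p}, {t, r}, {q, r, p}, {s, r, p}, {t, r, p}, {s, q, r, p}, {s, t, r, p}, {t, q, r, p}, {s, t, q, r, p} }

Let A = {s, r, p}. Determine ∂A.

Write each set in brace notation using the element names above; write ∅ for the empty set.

{t, q}

open subsets of A: ∅, {r}, {r, p}, {s, r, p}; so int(A) = {s, r, p}
closure: X∖int(X∖A) = X∖∅ = {s, t, q, r, p}
∂A = {s, t, q, r, p} minus {s, r, p} = {t, q}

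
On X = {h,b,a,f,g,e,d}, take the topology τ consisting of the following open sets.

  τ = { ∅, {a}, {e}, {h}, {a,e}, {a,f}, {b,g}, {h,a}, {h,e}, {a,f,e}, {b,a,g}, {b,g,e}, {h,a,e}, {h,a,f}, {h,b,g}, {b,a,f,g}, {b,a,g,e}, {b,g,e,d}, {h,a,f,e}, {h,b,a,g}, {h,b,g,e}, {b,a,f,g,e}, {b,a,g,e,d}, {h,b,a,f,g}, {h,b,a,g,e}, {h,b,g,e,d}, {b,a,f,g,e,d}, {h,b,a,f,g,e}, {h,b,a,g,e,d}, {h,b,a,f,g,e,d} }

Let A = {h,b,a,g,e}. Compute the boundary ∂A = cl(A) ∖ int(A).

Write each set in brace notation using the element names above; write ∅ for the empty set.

{f,d}

U open, U⊆A: ∅, {h}, {a}, {e}, {h,a}, {h,e}, {a,e}, {b,g}, {h,a,e}, {b,g,e}, {h,b,g}, {b,a,g}, {h,b,g,e}, {h,b,a,g}, {b,a,g,e}, {h,b,a,g,e}. int(A) = ⋃ = {h,b,a,g,e}
X∖A={f,d}, int(X∖A)=∅, hence cl(A)={h,b,a,f,g,e,d}
∂A: remove int from cl → {f,d}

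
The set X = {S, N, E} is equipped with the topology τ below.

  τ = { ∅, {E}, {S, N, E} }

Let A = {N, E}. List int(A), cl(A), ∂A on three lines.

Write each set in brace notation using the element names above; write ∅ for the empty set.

int(A) = {E}
cl(A)  = {S, N, E}
∂A     = {S, N}

interior: largest open inside A is {E} (from ∅, {E})
cl via duality: int({S}) = ∅, so X∖∅ = {S, N, E}
cl∖int = {S, N}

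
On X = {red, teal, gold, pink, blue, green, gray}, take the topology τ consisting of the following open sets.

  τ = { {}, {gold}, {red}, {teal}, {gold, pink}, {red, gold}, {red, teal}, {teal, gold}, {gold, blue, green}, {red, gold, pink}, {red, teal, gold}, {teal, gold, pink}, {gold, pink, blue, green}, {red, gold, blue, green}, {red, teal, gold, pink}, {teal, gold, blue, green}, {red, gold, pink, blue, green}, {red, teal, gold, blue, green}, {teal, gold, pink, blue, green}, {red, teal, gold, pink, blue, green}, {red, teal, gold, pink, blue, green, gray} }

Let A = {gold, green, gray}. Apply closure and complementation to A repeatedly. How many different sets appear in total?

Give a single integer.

complement {red, teal, pink, blue}; its interior {red, teal}; cl(A) = X∖{red, teal} = {gold, pink, blue, green, gray}
With k = closure, c = complement:
  1. A     = {gold, green, gray}
  2. kA    = {gold, pink, blue, green, gray}
  3. cA    = {red, teal, pink, blue}
  4. ckA   = {red, teal}
  5. kcA   = {red, teal, pink, blue, green, gray}
  6. kckA  = {red, teal, gray}
  7. ckcA  = {gold}
  8. ckckA = {gold, pink, blue, green}
k, c of each give nothing new

8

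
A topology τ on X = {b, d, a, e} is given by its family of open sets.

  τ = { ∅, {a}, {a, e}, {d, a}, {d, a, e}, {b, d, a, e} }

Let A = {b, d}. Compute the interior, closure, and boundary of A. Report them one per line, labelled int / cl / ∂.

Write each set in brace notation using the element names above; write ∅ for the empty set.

open subsets of A: ∅; so int(A) = ∅
closure: X∖int(X∖A) = X∖{a, e} = {b, d}
∂A = {b, d} minus ∅ = {b, d}

int(A) = ∅
cl(A)  = {b, d}
∂A     = {b, d}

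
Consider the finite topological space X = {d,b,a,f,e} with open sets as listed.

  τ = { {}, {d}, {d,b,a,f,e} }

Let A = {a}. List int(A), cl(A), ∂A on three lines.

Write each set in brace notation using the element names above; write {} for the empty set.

int(A) = {}
cl(A)  = {b,a,f,e}
∂A     = {b,a,f,e}

interior: largest open inside A is {} (from {})
cl via duality: int({d,b,f,e}) = {d}, so X∖{d} = {b,a,f,e}
cl∖int = {b,a,f,e}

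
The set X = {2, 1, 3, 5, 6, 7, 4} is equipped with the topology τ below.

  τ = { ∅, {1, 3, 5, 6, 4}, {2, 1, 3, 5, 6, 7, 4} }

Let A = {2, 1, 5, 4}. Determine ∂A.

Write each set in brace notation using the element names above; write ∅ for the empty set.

{2, 1, 3, 5, 6, 7, 4}

U open, U⊆A: ∅. int(A) = ⋃ = ∅
X∖A={3, 6, 7}, int(X∖A)=∅, hence cl(A)={2, 1, 3, 5, 6, 7, 4}
∂A: remove int from cl → {2, 1, 3, 5, 6, 7, 4}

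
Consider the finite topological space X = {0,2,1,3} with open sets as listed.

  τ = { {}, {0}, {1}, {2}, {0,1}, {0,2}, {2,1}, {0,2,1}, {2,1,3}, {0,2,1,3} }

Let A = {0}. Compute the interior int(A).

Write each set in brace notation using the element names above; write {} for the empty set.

opens ⊆ A: {}, {0}; union → int = {0}

{0}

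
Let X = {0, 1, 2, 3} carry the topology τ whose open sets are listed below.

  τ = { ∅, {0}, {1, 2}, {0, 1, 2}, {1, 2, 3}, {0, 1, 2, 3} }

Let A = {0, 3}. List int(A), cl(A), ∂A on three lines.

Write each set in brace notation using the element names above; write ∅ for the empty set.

opens ⊆ A: ∅, {0}; union → int = {0}
complement {1, 2}; its interior {1, 2}; cl(A) = X∖{1, 2} = {0, 3}
boundary = {0, 3} ∖ {0} = {3}

int(A) = {0}
cl(A)  = {0, 3}
∂A     = {3}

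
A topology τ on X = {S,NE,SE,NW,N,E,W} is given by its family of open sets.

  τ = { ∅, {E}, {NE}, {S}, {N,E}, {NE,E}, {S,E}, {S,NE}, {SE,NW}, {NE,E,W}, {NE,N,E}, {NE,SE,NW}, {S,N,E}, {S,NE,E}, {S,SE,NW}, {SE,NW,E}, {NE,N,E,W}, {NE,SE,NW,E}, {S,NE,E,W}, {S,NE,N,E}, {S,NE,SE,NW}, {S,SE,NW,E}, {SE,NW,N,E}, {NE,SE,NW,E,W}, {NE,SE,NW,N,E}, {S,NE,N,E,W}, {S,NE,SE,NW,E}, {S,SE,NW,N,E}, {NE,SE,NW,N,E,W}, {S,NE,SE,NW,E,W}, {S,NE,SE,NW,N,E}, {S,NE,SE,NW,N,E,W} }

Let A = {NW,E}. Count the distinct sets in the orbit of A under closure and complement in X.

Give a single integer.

12

X∖A={S,NE,SE,N,W}, int(X∖A)={S,NE}, hence cl(A)={SE,NW,N,E,W}
Orbit (k=closure, c=complement):
  1. A     = {NW,E}
  2. kA    = {SE,NW,N,E,W}
  3. cA    = {S,NE,SE,N,W}
  4. ckA   = {S,NE}
  5. kcA   = {S,NE,SE,NW,N,W}
  6. kckA  = {S,NE,W}
  7. ckcA  = {E}
  8. ckckA = {SE,NW,N,E}
  9. kckcA = {N,E,W}
  10. ckckcA = {S,NE,SE,NW}
  11. kckckcA = {S,NE,SE,NW,W}
  12. ckckckcA = {N,E}
(closed under both — stop)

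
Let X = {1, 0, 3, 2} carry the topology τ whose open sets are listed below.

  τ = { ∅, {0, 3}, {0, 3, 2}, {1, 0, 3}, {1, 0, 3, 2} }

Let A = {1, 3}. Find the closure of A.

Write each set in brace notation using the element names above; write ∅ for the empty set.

{1, 0, 3, 2}

complement {0, 2}; its interior ∅; cl(A) = X∖∅ = {1, 0, 3, 2}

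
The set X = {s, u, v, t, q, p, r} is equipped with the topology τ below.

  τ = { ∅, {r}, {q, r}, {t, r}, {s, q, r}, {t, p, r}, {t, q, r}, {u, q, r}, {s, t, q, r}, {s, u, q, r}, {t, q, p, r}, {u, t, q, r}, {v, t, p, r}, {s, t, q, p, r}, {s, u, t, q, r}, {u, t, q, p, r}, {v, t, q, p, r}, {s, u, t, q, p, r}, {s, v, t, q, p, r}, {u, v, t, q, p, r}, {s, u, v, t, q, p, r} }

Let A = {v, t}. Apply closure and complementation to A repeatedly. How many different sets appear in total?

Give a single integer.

closure: X∖int(X∖A) = X∖{s, u, q, r} = {v, t, p}
Let k=closure and c=complement:
  1. A     = {v, t}
  2. kA    = {v, t, p}
  3. cA    = {s, u, q, p, r}
  4. ckA   = {s, u, q, r}
  5. kcA   = {s, u, v, t, q, p, r}
  6. ckcA  = ∅
— saturated at 6

6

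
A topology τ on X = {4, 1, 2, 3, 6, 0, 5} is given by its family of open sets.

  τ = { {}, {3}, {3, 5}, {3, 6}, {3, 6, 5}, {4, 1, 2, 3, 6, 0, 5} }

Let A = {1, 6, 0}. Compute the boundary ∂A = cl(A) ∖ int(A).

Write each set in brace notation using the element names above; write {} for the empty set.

{4, 1, 2, 6, 0}

open subsets of A: {}; so int(A) = {}
closure: X∖int(X∖A) = X∖{3, 5} = {4, 1, 2, 6, 0}
∂A = {4, 1, 2, 6, 0} minus {} = {4, 1, 2, 6, 0}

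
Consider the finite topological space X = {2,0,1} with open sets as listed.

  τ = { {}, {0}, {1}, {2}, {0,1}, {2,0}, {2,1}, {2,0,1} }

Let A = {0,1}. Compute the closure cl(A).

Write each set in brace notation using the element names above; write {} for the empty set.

{0,1}

cl via duality: int({2}) = {2}, so X∖{2} = {0,1}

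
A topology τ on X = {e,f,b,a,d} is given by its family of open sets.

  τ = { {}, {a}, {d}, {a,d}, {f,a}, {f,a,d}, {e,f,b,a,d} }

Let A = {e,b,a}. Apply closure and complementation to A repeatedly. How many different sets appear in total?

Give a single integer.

closure: X∖int(X∖A) = X∖{d} = {e,f,b,a}
Let k=closure and c=complement:
  1. A     = {e,b,a}
  2. kA    = {e,f,b,a}
  3. cA    = {f,d}
  4. ckA   = {d}
  5. kcA   = {e,f,b,d}
  6. kckA  = {e,b,d}
  7. ckcA  = {a}
  8. ckckA = {f,a}
— saturated at 8

8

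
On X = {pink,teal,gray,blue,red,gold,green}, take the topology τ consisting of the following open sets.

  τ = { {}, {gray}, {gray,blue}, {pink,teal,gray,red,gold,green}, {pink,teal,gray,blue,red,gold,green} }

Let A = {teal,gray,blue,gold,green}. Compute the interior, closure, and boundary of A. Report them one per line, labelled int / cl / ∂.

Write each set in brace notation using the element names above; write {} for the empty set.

opens ⊆ A: {}, {gray}, {gray,blue}; union → int = {gray,blue}
complement {pink,red}; its interior {}; cl(A) = X∖{} = {pink,teal,gray,blue,red,gold,green}
boundary = {pink,teal,gray,blue,red,gold,green} ∖ {gray,blue} = {pink,teal,red,gold,green}

int(A) = {gray,blue}
cl(A)  = {pink,teal,gray,blue,red,gold,green}
∂A     = {pink,teal,red,gold,green}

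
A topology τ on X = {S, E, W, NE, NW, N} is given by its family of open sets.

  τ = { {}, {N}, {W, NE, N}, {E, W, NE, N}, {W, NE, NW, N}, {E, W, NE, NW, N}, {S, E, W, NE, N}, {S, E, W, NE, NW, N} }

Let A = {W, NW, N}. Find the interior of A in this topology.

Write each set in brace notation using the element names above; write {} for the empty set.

interior: largest open inside A is {N} (from {}, {N})

{N}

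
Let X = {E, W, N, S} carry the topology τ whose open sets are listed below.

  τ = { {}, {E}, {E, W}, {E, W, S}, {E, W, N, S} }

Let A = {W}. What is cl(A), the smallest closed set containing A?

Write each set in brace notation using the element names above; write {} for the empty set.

{W, N, S}

closure: X∖int(X∖A) = X∖{E} = {W, N, S}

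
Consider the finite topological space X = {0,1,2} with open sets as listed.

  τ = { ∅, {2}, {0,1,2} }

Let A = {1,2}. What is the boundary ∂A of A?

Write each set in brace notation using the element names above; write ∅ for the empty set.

opens ⊆ A: ∅, {2}; union → int = {2}
complement {0}; its interior ∅; cl(A) = X∖∅ = {0,1,2}
boundary = {0,1,2} ∖ {2} = {0,1}

{0,1}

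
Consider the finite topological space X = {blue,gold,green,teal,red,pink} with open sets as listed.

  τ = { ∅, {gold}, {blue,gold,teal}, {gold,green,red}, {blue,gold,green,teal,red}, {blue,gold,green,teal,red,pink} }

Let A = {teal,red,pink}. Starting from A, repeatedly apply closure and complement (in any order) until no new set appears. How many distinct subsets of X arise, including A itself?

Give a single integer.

6

complement {blue,gold,green}; its interior {gold}; cl(A) = X∖{gold} = {blue,green,teal,red,pink}
With k = closure, c = complement:
  1. A     = {teal,red,pink}
  2. kA    = {blue,green,teal,red,pink}
  3. cA    = {blue,gold,green}
  4. ckA   = {gold}
  5. kcA   = {blue,gold,green,teal,red,pink}
  6. ckcA  = ∅
k, c of each give nothing new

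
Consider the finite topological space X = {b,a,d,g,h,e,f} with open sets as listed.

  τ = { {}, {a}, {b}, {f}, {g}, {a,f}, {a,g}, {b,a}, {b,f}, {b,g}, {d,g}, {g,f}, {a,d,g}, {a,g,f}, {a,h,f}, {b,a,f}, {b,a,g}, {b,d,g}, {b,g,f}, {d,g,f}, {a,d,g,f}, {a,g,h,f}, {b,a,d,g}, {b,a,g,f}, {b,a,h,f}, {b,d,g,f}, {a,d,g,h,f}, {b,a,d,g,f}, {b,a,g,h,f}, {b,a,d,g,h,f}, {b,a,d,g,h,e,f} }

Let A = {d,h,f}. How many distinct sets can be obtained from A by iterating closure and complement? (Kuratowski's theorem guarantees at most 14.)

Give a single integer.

closure: X∖int(X∖A) = X∖{b,a,g} = {d,h,e,f}
Let k=closure and c=complement:
  1. A     = {d,h,f}
  2. kA    = {d,h,e,f}
  3. cA    = {b,a,g,e}
  4. ckA   = {b,a,g}
  5. kcA   = {b,a,d,g,h,e}
  6. ckcA  = {f}
  7. kckcA = {h,e,f}
  8. ckckcA = {b,a,d,g}
— saturated at 8

8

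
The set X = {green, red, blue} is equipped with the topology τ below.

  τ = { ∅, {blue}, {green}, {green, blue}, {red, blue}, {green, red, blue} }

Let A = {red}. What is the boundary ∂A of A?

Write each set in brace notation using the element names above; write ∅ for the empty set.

{red}

open subsets of A: ∅; so int(A) = ∅
closure: X∖int(X∖A) = X∖{green, blue} = {red}
∂A = {red} minus ∅ = {red}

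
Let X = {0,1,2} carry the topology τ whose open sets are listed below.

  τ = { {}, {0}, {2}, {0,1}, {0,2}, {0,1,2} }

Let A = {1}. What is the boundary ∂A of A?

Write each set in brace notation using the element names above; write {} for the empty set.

opens ⊆ A: {}; union → int = {}
complement {0,2}; its interior {0,2}; cl(A) = X∖{0,2} = {1}
boundary = {1} ∖ {} = {1}

{1}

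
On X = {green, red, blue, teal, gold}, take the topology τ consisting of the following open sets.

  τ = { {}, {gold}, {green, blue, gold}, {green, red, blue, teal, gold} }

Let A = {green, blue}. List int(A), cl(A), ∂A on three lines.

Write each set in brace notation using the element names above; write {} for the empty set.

int(A) = {}
cl(A)  = {green, red, blue, teal}
∂A     = {green, red, blue, teal}

open subsets of A: {}; so int(A) = {}
closure: X∖int(X∖A) = X∖{gold} = {green, red, blue, teal}
∂A = {green, red, blue, teal} minus {} = {green, red, blue, teal}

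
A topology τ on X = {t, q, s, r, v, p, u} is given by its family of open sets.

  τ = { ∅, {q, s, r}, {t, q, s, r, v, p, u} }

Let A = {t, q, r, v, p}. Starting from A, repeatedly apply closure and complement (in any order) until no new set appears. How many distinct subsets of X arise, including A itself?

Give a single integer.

closure: X∖int(X∖A) = X∖∅ = {t, q, s, r, v, p, u}
Let k=closure and c=complement:
  1. A     = {t, q, r, v, p}
  2. kA    = {t, q, s, r, v, p, u}
  3. cA    = {s, u}
  4. ckA   = ∅
— saturated at 4

4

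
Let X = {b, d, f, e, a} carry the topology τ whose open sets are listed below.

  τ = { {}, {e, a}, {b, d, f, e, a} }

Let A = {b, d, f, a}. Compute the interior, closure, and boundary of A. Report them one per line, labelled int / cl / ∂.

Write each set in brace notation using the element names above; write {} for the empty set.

int(A) = {}
cl(A)  = {b, d, f, e, a}
∂A     = {b, d, f, e, a}

open subsets of A: {}; so int(A) = {}
closure: X∖int(X∖A) = X∖{} = {b, d, f, e, a}
∂A = {b, d, f, e, a} minus {} = {b, d, f, e, a}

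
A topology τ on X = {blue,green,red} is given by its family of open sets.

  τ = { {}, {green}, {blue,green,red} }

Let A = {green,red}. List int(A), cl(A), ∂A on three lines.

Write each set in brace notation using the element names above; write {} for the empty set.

int(A) = {green}
cl(A)  = {blue,green,red}
∂A     = {blue,red}

opens ⊆ A: {}, {green}; union → int = {green}
complement {blue}; its interior {}; cl(A) = X∖{} = {blue,green,red}
boundary = {blue,green,red} ∖ {green} = {blue,red}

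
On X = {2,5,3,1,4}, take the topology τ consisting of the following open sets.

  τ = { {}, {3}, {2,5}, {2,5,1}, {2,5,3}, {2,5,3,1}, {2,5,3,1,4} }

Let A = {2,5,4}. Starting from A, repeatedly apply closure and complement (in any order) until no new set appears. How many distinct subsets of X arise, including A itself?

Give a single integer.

X∖A={3,1}, int(X∖A)={3}, hence cl(A)={2,5,1,4}
Orbit (k=closure, c=complement):
  1. A     = {2,5,4}
  2. kA    = {2,5,1,4}
  3. cA    = {3,1}
  4. ckA   = {3}
  5. kcA   = {3,1,4}
  6. kckA  = {3,4}
  7. ckcA  = {2,5}
  8. ckckA = {2,5,1}
(closed under both — stop)

8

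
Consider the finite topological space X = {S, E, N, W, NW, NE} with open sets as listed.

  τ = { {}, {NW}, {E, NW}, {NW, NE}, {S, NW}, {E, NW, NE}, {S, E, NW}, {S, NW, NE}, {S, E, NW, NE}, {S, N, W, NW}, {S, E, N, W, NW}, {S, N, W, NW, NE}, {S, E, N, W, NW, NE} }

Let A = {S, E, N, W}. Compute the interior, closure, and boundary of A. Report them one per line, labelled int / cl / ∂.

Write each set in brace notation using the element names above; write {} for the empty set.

open subsets of A: {}; so int(A) = {}
closure: X∖int(X∖A) = X∖{NW, NE} = {S, E, N, W}
∂A = {S, E, N, W} minus {} = {S, E, N, W}

int(A) = {}
cl(A)  = {S, E, N, W}
∂A     = {S, E, N, W}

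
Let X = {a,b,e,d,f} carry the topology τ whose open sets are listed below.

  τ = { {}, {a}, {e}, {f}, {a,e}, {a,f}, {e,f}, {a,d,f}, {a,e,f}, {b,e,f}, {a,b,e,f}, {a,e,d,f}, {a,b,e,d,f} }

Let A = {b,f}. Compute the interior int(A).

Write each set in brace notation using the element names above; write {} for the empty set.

open subsets of A: {}, {f}; so int(A) = {f}

{f}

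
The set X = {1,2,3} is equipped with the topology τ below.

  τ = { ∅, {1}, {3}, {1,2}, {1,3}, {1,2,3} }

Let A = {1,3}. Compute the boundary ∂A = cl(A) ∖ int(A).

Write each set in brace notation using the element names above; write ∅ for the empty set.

{2}

interior: largest open inside A is {1,3} (from ∅, {3}, {1}, {1,3})
cl via duality: int({2}) = ∅, so X∖∅ = {1,2,3}
cl∖int = {2}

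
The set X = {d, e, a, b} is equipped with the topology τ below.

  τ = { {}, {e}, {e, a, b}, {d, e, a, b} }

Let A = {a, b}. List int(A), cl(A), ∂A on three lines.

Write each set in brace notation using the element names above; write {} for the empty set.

int(A) = {}
cl(A)  = {d, a, b}
∂A     = {d, a, b}

interior: largest open inside A is {} (from {})
cl via duality: int({d, e}) = {e}, so X∖{e} = {d, a, b}
cl∖int = {d, a, b}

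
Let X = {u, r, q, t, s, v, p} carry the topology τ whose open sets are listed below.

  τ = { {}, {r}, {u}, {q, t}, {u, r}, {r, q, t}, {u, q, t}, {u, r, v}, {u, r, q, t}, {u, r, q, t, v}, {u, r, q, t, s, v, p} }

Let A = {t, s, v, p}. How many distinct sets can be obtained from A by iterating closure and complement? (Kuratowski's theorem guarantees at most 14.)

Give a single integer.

cl via duality: int({u, r, q}) = {u, r}, so X∖{u, r} = {q, t, s, v, p}
Write k for closure, c for complement:
  1. A     = {t, s, v, p}
  2. kA    = {q, t, s, v, p}
  3. cA    = {u, r, q}
  4. ckA   = {u, r}
  5. kcA   = {u, r, q, t, s, v, p}
  6. kckA  = {u, r, s, v, p}
  7. ckcA  = {}
  8. ckckA = {q, t}
  9. kckckA = {q, t, s, p}
  10. ckckckA = {u, r, v}
applying k or c yields no new set

10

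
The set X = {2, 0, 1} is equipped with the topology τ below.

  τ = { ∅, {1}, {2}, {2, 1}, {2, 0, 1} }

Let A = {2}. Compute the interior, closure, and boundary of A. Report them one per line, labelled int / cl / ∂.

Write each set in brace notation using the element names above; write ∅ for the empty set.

U open, U⊆A: ∅, {2}. int(A) = ⋃ = {2}
X∖A={0, 1}, int(X∖A)={1}, hence cl(A)={2, 0}
∂A: remove int from cl → {0}

int(A) = {2}
cl(A)  = {2, 0}
∂A     = {0}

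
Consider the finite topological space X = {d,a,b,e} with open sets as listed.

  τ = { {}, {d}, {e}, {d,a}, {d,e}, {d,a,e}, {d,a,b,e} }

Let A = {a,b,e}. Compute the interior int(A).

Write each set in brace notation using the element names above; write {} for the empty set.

{e}

U open, U⊆A: {}, {e}. int(A) = ⋃ = {e}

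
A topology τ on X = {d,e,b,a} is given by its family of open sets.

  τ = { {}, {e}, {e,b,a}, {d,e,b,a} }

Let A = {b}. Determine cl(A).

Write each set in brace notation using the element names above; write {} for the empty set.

{d,b,a}

closure: X∖int(X∖A) = X∖{e} = {d,b,a}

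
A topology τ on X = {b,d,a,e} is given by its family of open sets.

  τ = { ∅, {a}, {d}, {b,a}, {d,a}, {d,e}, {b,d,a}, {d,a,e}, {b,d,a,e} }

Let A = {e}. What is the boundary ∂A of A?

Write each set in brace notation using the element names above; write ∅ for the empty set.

{e}

interior: largest open inside A is ∅ (from ∅)
cl via duality: int({b,d,a}) = {b,d,a}, so X∖{b,d,a} = {e}
cl∖int = {e}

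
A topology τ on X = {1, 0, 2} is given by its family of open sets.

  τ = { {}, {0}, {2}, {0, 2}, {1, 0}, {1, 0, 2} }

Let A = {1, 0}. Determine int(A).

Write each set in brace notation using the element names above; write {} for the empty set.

opens ⊆ A: {}, {0}, {1, 0}; union → int = {1, 0}

{1, 0}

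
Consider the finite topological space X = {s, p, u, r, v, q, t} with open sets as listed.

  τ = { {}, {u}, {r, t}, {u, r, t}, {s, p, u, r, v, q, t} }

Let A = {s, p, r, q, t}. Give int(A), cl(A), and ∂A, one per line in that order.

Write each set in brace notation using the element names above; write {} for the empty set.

int(A) = {r, t}
cl(A)  = {s, p, r, v, q, t}
∂A     = {s, p, v, q}

open subsets of A: {}, {r, t}; so int(A) = {r, t}
closure: X∖int(X∖A) = X∖{u} = {s, p, r, v, q, t}
∂A = {s, p, r, v, q, t} minus {r, t} = {s, p, v, q}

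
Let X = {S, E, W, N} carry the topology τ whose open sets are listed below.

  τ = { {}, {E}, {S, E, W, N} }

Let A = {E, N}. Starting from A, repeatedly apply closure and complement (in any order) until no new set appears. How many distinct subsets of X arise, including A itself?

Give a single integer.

X∖A={S, W}, int(X∖A)={}, hence cl(A)={S, E, W, N}
Orbit (k=closure, c=complement):
  1. A     = {E, N}
  2. kA    = {S, E, W, N}
  3. cA    = {S, W}
  4. ckA   = {}
  5. kcA   = {S, W, N}
  6. ckcA  = {E}
(closed under both — stop)

6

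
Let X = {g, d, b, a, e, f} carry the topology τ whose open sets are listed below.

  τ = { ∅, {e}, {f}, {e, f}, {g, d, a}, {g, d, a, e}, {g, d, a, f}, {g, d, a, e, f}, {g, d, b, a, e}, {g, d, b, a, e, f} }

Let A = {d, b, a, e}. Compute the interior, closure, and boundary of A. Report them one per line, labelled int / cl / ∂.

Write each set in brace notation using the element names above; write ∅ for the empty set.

int(A) = {e}
cl(A)  = {g, d, b, a, e}
∂A     = {g, d, b, a}

open subsets of A: ∅, {e}; so int(A) = {e}
closure: X∖int(X∖A) = X∖{f} = {g, d, b, a, e}
∂A = {g, d, b, a, e} minus {e} = {g, d, b, a}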